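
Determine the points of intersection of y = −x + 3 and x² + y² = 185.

Express y = −x + 3 and substitute into the circle:
2x² − 6x − 176 = 0  ⟹  x² − 3x − 88 = 0
x = 11 or x = −8, giving (11, −8) and (−8, 11).

(−8, 11) and (11, −8)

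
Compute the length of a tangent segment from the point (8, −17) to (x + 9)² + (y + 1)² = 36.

√509

The centre is (−9, −1) and r = 6. The square of the distance from P to the centre is 289 + 256 = 545.
The tangent meets the radius at right angles, so tangent² = |PO|² − r² = 545 − 36 = 509.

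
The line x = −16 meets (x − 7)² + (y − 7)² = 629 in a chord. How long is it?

20

The distance from (7, 7) to the line is 23, and r² = 629.
Chord = 2√(r² − d²) = 2·√(100) = 20.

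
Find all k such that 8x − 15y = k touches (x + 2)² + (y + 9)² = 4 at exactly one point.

k = 85 or k = 153

For a tangent, require d(centre, line) = r = 2.
|8·(−2) − 15·(−9) − k| / √289 = 2
|k − (119)| = 2·17, so k = 153 or k = 85.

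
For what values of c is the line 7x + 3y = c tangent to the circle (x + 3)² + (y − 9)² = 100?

c = 6 ± 10√58

Tangency holds when the distance from the centre (−3, 9) to the line equals the radius 10:
|7·(−3) + 3·9 − c| / √58 = 10
|c − (6)| = 10√58.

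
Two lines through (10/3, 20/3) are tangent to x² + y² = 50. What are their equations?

Let a tangent through (10/3, 20/3) have slope m. Its distance from (0, 0) must equal 5√2:
[m·(−10/3) − (−20/3)]² = 50(m² + 1)
7m² + 8m + 1 = 0, so m = −1 or m = −1/7.
With m = −1: x + y = 10. With m = −1/7: x + 7y = 50.

x + y = 10 and x + 7y = 50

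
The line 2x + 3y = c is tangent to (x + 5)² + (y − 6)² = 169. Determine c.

c = 8 ± 13√13

For a tangent, require d(centre, line) = r = 13.
|2·(−5) + 3·6 − c| / √13 = 13
|c − (8)| = 13√13.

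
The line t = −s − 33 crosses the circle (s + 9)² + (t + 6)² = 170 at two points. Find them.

(−20, −13) and (−16, −17)

Substitute t = −s − 33:
2s² + 72s + 640 = 0  ⟹  s² + 36s + 320 = 0
s = −16 or s = −20, giving (−16, −17) and (−20, −13).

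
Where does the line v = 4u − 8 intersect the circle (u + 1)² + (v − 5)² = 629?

(−3, −20) and (9, 28)

Express v = 4u − 8 and substitute into the circle:
17u² − 102u − 459 = 0  ⟹  u² − 6u − 27 = 0
u = 9 or u = −3, giving (9, 28) and (−3, −20).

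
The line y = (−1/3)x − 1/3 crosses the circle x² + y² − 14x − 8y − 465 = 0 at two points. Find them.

(−16, 5) and (26, −9)

Substitute y = (−1 − x)/3:
10x² − 100x − 4160 = 0  ⟹  x² − 10x − 416 = 0
x = 26 or x = −16, giving (26, −9) and (−16, 5).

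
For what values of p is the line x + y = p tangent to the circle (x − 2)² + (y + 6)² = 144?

p = −4 ± 12√2

Tangency holds when the distance from the centre (2, −6) to the line equals the radius 12:
|1·2 + 1·(−6) − p| / √2 = 12
|p − (−4)| = 12√2.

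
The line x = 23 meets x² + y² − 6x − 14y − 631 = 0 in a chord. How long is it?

34

The line gives x = 23. Substituting into the circle:
y² − 14y − 240 = 0
y = 24 or y = −10, giving (23, 24) and (23, −10).
Chord length = distance between (23, 24) and (23, −10) = √1156 = 34.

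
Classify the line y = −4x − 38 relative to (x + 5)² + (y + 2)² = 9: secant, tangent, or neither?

d² = (4·(−5) + 1·(−2) − (−38))²/17 = 256/17; r² = 9.
Since d² > r², the line lies outside the circle.

neither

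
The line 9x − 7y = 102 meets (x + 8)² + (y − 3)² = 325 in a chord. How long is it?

√130

The distance from (−8, 3) to the line is 195/√130, and r² = 325.
Chord = 2√(r² − d²) = 2·√(65/2) = √130.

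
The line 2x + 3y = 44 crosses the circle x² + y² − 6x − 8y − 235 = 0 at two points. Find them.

(−5, 18) and (19, 2)

From the line, y = (44 − 2x)/3. Substituting:
13x² − 182x − 1235 = 0  ⟹  x² − 14x − 95 = 0
x = 19 or x = −5, giving (19, 2) and (−5, 18).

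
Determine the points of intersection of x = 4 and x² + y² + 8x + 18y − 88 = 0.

The line gives x = 4. Substituting into the circle:
y² + 18y − 40 = 0
y = 2 or y = −20, giving (4, 2) and (4, −20).

(4, −20) and (4, 2)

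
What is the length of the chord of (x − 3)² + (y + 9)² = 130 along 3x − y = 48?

Express y = 3x − 48 and substitute into the circle:
10x² − 240x + 1400 = 0  ⟹  x² − 24x + 140 = 0
x = 14 or x = 10, giving (14, −6) and (10, −18).
Chord length = distance between (14, −6) and (10, −18) = √160 = 4√10.

4√10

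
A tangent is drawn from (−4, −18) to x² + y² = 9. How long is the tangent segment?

√331

Centre (0, 0), r² = 9. |PO|² = (−4)² + (−18)² = 340.
Power of the point: PT² = |PO|² − r² = 331, so PT = √331.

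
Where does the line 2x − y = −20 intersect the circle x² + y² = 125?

Express y = 2x + 20 and substitute into the circle:
5x² + 80x + 275 = 0  ⟹  x² + 16x + 55 = 0
x = −5 or x = −11, giving (−5, 10) and (−11, −2).

(−11, −2) and (−5, 10)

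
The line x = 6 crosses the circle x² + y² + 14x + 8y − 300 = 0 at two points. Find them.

The line gives x = 6. Substituting into the circle:
y² + 8y − 180 = 0
y = 10 or y = −18, giving (6, 10) and (6, −18).

(6, −18) and (6, 10)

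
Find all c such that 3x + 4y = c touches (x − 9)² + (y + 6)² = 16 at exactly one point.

The line touches the circle iff its distance from (9, −6) is 4:
|3·9 + 4·(−6) − c| / √25 = 4
|c − (3)| = 4·5, so c = 23 or c = −17.

c = −17 or c = 23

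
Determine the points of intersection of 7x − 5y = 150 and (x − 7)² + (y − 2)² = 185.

Substitute y = (−150 + 7x)/5:
74x² − 2590x + 22200 = 0  ⟹  x² − 35x + 300 = 0
x = 20 or x = 15, giving (20, −2) and (15, −9).

(15, −9) and (20, −2)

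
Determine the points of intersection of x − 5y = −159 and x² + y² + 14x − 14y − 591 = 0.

Express y = (159 + x)/5 and substitute into the circle:
26x² + 598x − 624 = 0  ⟹  x² + 23x − 24 = 0
x = 1 or x = −24, giving (1, 32) and (−24, 27).

(−24, 27) and (1, 32)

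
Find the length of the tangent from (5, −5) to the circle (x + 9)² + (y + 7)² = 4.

14

With centre O = (−9, −7), |OP|² = 200 and r² = 4.
The tangent meets the radius at right angles, so tangent² = |PO|² − r² = 200 − 4 = 196.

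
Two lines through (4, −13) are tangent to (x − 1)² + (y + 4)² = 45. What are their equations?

Let a tangent through (4, −13) have slope m. Its distance from (1, −4) must equal 3√5:
[m·(−3) − (9)]² = 45(m² + 1)
2m² − 3m − 2 = 0, so m = −1/2 or m = 2.
Through (4, −13) these give x + 2y = −22 and 2x − y = 21.

x + 2y = −22 and 2x − y = 21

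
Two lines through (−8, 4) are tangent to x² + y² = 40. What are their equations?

Let a tangent through (−8, 4) have slope m. Its distance from (0, 0) must equal 2√10:
[m·(8) − (−4)]² = 40(m² + 1)
3m² + 8m − 3 = 0, so m = −3 or m = 1/3.
With m = −3: 3x + y = −20. With m = 1/3: x − 3y = −20.

3x + y = −20 and x − 3y = −20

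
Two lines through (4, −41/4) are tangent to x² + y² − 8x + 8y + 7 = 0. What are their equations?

3x + 4y = −29 and 3x − 4y = 53

A line y − (−41/4) = m(x − (4)) is tangent when its distance from (4, −4) is 5:
(0m − (25/4))² = 25(m² + 1)
16m² − 9 = 0, so m = −3/4 or m = 3/4.
With m = −3/4: 3x + 4y = −29. With m = 3/4: 3x − 4y = 53.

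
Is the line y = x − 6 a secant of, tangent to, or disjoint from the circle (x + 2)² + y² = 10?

d² = (1·(−2) − 1·0 − (6))²/2 = 32; r² = 10.
Since d² > r², the line lies outside the circle.

disjoint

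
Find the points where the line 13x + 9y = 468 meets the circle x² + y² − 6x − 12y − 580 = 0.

(18, 26) and (27, 13)

Express y = (468 − 13x)/9 and substitute into the circle:
250x² − 11250x + 121500 = 0  ⟹  x² − 45x + 486 = 0
x = 27 or x = 18, giving (27, 13) and (18, 26).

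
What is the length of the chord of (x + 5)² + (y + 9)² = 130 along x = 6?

The distance from (−5, −9) to the line is 11, and r² = 130.
Half the chord is √(r² − d²) = √(9), so the full chord is 6.

6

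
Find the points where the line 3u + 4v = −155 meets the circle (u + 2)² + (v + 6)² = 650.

(−21, −23) and (−13, −29)

From the line, v = (−155 − 3u)/4. Substituting:
25u² + 850u + 6825 = 0  ⟹  u² + 34u + 273 = 0
u = −13 or u = −21, giving (−13, −29) and (−21, −23).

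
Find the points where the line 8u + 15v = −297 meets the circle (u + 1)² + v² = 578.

(−24, −7) and (6, −23)

Substitute v = (−297 − 8u)/15:
289u² + 5202u − 41616 = 0  ⟹  u² + 18u − 144 = 0
u = 6 or u = −24, giving (6, −23) and (−24, −7).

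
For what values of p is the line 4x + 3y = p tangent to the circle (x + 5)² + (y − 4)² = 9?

For a tangent, require d(centre, line) = r = 3.
|4·(−5) + 3·4 − p| / √25 = 3
|p − (−8)| = 3·5, so p = 7 or p = −23.

p = −23 or p = 7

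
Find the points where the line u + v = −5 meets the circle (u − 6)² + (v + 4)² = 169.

(−6, 1) and (11, −16)

From the line, v = −u − 5. Substituting:
2u² − 10u − 132 = 0  ⟹  u² − 5u − 66 = 0
u = 11 or u = −6, giving (11, −16) and (−6, 1).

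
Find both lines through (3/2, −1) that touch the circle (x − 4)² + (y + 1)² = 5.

2x − y = 4 and 2x + y = 2

A line y − (−1) = m(x − (3/2)) is tangent when its distance from (4, −1) is √5:
[m·(5/2) − (0)]² = 5(m² + 1)
m² − 4 = 0, so m = 2 or m = −2.
With m = 2: 2x − y = 4. With m = −2: 2x + y = 2.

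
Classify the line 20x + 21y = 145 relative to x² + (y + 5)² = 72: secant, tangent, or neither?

Substituting the line into the circle gives 841x² − 10000x + 30748 = 0.
Discriminant = (−10000)² − 4·841·(30748) = −3436272 < 0.
No real roots: the line does not meet the circle.

neither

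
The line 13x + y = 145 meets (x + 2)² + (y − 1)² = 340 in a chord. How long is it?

Express y = −13x + 145 and substitute into the circle:
170x² − 3740x + 20400 = 0  ⟹  x² − 22x + 120 = 0
x = 12 or x = 10, giving (12, −11) and (10, 15).
Chord length = distance between (12, −11) and (10, 15) = √680 = 2√170.

2√170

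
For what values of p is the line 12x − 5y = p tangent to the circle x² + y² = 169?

p = −169 or p = 169

The line touches the circle iff its distance from (0, 0) is 13:
|12·0 − 5·0 − p| / √169 = 13
|p| = 13·13, so p = 169 or p = −169.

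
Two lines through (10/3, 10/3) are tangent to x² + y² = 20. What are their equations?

x + 2y = 10 and 2x + y = 10

Write the tangent as mx − y + (10/3 − m·(10/3)) = 0 and set its distance from the centre to 2√5:
[m·(−10/3) − (−10/3)]² = 20(m² + 1)
2m² + 5m + 2 = 0, so m = −1/2 or m = −2.
Through (10/3, 10/3) these give x + 2y = 10 and 2x + y = 10.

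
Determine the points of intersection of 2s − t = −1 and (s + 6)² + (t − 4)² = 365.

Substitute t = 2s + 1:
5s² − 320 = 0  ⟹  s² − 64 = 0
s = 8 or s = −8, giving (8, 17) and (−8, −15).

(−8, −15) and (8, 17)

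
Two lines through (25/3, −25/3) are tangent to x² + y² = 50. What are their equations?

Write the tangent as mx − y + (−25/3 − m·(25/3)) = 0 and set its distance from the centre to 5√2:
(−25/3m − (25/3))² = 50(m² + 1)
7m² + 50m + 7 = 0, so m = −1/7 or m = −7.
Through (25/3, −25/3) these give x + 7y = −50 and 7x + y = 50.

x + 7y = −50 and 7x + y = 50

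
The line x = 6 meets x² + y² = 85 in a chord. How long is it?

The line gives x = 6. Substituting into the circle:
y² − 49 = 0
y = 7 or y = −7, giving (6, 7) and (6, −7).
Chord length = distance between (6, 7) and (6, −7) = √196 = 14.

14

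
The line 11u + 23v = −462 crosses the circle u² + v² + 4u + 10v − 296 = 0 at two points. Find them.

(−19, −11) and (4, −22)

From the line, v = (−462 − 11u)/23. Substituting:
650u² + 9750u − 49400 = 0  ⟹  u² + 15u − 76 = 0
u = 4 or u = −19, giving (4, −22) and (−19, −11).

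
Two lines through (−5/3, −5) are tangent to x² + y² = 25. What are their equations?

Write the tangent as mx − y + (−5 − m·(−5/3)) = 0 and set its distance from the centre to 5:
[m·(5/3) − (5)]² = 25(m² + 1)
4m² + 3m = 0, so m = −3/4 or m = 0.
With m = −3/4: 3x + 4y = −25. With m = 0: y = −5.

3x + 4y = −25 and y = −5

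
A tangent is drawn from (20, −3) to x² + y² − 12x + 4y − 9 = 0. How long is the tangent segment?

Centre (6, −2), r² = 49. |PO|² = (14)² + (−1)² = 197.
The tangent meets the radius at right angles, so tangent² = |PO|² − r² = 197 − 49 = 148.

2√37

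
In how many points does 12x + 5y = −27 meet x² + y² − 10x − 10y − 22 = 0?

0

Centre (5, 5), r² = 72. Distance² from centre to line = (112)²/169 = 12544/169.
Since d² > r², the line lies outside the circle.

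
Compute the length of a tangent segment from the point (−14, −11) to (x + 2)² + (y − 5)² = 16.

With centre O = (−2, 5), |OP|² = 400 and r² = 16.
The tangent meets the radius at right angles, so tangent² = |PO|² − r² = 400 − 16 = 384.

8√6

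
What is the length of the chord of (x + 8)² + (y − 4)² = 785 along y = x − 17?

The distance from (−8, 4) to the line is 29/√2, and r² = 785.
Chord = 2√(r² − d²) = 2·√(729/2) = 27√2.

27√2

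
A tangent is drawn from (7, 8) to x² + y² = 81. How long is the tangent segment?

The centre is (0, 0) and r = 9. The square of the distance from P to the centre is 49 + 64 = 113.
By the tangent–radius right angle, tangent length = √(|PO|² − r²) = √32 = 4√2.

4√2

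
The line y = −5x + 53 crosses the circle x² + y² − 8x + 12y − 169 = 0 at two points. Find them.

(9, 8) and (14, −17)

Express y = −5x + 53 and substitute into the circle:
26x² − 598x + 3276 = 0  ⟹  x² − 23x + 126 = 0
x = 14 or x = 9, giving (14, −17) and (9, 8).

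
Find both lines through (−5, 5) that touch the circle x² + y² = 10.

x + 3y = 10 and 3x + y = −10

A line y − (5) = m(x − (−5)) is tangent when its distance from (0, 0) is √10:
[m·(5) − (−5)]² = 10(m² + 1)
3m² + 10m + 3 = 0, so m = −1/3 or m = −3.
With m = −1/3: x + 3y = 10. With m = −3: 3x + y = −10.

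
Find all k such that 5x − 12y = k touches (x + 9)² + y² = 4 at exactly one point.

The line touches the circle iff its distance from (−9, 0) is 2:
|5·(−9) − 12·0 − k| / √169 = 2
|k − (−45)| = 2·13, so k = −19 or k = −71.

k = −71 or k = −19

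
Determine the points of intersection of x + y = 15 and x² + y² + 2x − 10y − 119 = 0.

(−2, 17) and (11, 4)

Express y = −x + 15 and substitute into the circle:
2x² − 18x − 44 = 0  ⟹  x² − 9x − 22 = 0
x = 11 or x = −2, giving (11, 4) and (−2, 17).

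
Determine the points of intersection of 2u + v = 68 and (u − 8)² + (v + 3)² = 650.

Substitute v = −2u + 68:
5u² − 300u + 4455 = 0  ⟹  u² − 60u + 891 = 0
u = 33 or u = 27, giving (33, 2) and (27, 14).

(27, 14) and (33, 2)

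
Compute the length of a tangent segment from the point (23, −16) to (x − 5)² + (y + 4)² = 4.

Centre (5, −4), r² = 4. |PO|² = (18)² + (−12)² = 468.
By the tangent–radius right angle, tangent length = √(|PO|² − r²) = √464 = 4√29.

4√29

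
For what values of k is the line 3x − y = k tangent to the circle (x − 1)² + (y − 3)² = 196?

Tangency holds when the distance from the centre (1, 3) to the line equals the radius 14:
|3·1 − 1·3 − k| / √10 = 14
|k| = 14√10.

k = ±14√10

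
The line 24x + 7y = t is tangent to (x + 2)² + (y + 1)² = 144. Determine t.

t = −355 or t = 245

Tangency holds when the distance from the centre (−2, −1) to the line equals the radius 12:
|24·(−2) + 7·(−1) − t| / √625 = 12
|t − (−55)| = 12·25, so t = 245 or t = −355.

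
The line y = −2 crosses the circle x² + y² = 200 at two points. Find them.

(−14, −2) and (14, −2)

Express y = −2 and substitute into the circle:
x² − 196 = 0
x = 14 or x = −14, giving (14, −2) and (−14, −2).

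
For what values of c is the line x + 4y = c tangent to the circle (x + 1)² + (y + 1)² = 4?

Tangency holds when the distance from the centre (−1, −1) to the line equals the radius 2:
|1·(−1) + 4·(−1) − c| / √17 = 2
|c − (−5)| = 2√17.

c = −5 ± 2√17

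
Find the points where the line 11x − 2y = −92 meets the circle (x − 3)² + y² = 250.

Express y = (92 + 11x)/2 and substitute into the circle:
125x² + 2000x + 7500 = 0  ⟹  x² + 16x + 60 = 0
x = −6 or x = −10, giving (−6, 13) and (−10, −9).

(−10, −9) and (−6, 13)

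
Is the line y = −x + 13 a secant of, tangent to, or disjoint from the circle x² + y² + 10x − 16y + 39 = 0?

Substituting the line into the circle gives 2x² = 0.
Discriminant = (0)² − 4·2·(0) = 0.
A repeated root: the line is tangent.

tangent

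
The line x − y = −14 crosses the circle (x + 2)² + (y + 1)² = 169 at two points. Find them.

Express y = x + 14 and substitute into the circle:
2x² + 34x + 60 = 0  ⟹  x² + 17x + 30 = 0
x = −2 or x = −15, giving (−2, 12) and (−15, −1).

(−15, −1) and (−2, 12)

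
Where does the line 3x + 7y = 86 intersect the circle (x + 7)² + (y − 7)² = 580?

(−25, 23) and (17, 5)

From the line, y = (86 − 3x)/7. Substituting:
58x² + 464x − 24650 = 0  ⟹  x² + 8x − 425 = 0
x = 17 or x = −25, giving (17, 5) and (−25, 23).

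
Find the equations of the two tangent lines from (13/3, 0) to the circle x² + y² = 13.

3x − 2y = 13 and 3x + 2y = 13

A line y − (0) = m(x − (13/3)) is tangent when its distance from (0, 0) is √13:
(−13/3m − (0))² = 13(m² + 1)
4m² − 9 = 0, so m = 3/2 or m = −3/2.
Through (13/3, 0) these give 3x − 2y = 13 and 3x + 2y = 13.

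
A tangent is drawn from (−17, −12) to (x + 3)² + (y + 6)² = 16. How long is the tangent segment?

The centre is (−3, −6) and r = 4. The square of the distance from P to the centre is 196 + 36 = 232.
By the tangent–radius right angle, tangent length = √(|PO|² − r²) = √216 = 6√6.

6√6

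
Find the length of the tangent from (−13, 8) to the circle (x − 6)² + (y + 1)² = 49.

√393

Centre (6, −1), r² = 49. |PO|² = (−19)² + (9)² = 442.
Power of the point: PT² = |PO|² − r² = 393, so PT = √393.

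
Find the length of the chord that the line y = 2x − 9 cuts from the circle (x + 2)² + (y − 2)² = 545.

20√5

Express y = 2x − 9 and substitute into the circle:
5x² − 40x − 420 = 0  ⟹  x² − 8x − 84 = 0
x = 14 or x = −6, giving (14, 19) and (−6, −21).
Chord length = distance between (14, 19) and (−6, −21) = √2000 = 20√5.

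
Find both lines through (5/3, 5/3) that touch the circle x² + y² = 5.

x + 2y = 5 and 2x + y = 5

Write the tangent as mx − y + (5/3 − m·(5/3)) = 0 and set its distance from the centre to √5:
[m·(−5/3) − (−5/3)]² = 5(m² + 1)
2m² + 5m + 2 = 0, so m = −1/2 or m = −2.
Through (5/3, 5/3) these give x + 2y = 5 and 2x + y = 5.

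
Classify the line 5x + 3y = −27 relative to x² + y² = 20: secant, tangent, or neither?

Substituting the line into the circle gives 34x² + 270x + 549 = 0.
Discriminant = (270)² − 4·34·(549) = −1764 < 0.
No real roots: the line does not meet the circle.

neither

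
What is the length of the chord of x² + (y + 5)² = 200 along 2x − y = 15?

Express y = 2x − 15 and substitute into the circle:
5x² − 40x − 100 = 0  ⟹  x² − 8x − 20 = 0
x = 10 or x = −2, giving (10, 5) and (−2, −19).
Chord length = distance between (10, 5) and (−2, −19) = √720 = 12√5.

12√5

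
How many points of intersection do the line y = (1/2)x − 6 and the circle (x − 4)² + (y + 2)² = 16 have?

2

Substituting the line into the circle gives 5x² − 48x + 64 = 0.
Discriminant = (−48)² − 4·5·(64) = 1024 > 0.
Two real roots: the line is a secant.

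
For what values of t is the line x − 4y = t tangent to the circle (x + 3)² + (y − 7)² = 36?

t = −31 ± 6√17

Tangency holds when the distance from the centre (−3, 7) to the line equals the radius 6:
|1·(−3) − 4·7 − t| / √17 = 6
|t − (−31)| = 6√17.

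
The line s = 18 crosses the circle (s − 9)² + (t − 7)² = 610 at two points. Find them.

(18, −16) and (18, 30)

The line gives s = 18. Substituting into the circle:
t² − 14t − 480 = 0
t = 30 or t = −16, giving (18, 30) and (18, −16).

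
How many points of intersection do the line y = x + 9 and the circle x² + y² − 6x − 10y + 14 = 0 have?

0

Substituting the line into the circle gives 2x² + 2x + 5 = 0.
Discriminant = (2)² − 4·2·(5) = −36 < 0.
No real roots: the line does not meet the circle.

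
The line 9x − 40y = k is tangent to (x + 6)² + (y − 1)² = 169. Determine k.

k = −627 or k = 439

Tangency holds when the distance from the centre (−6, 1) to the line equals the radius 13:
|9·(−6) − 40·1 − k| / √1681 = 13
|k − (−94)| = 13·41, so k = 439 or k = −627.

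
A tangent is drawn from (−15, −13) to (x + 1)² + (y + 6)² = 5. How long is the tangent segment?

4√15

Centre (−1, −6), r² = 5. |PO|² = (−14)² + (−7)² = 245.
Power of the point: PT² = |PO|² − r² = 240, so PT = 4√15.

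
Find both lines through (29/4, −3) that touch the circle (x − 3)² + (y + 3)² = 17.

4x − y = 32 and 4x + y = 26

Write the tangent as mx − y + (−3 − m·(29/4)) = 0 and set its distance from the centre to √17:
[m·(−17/4) − (0)]² = 17(m² + 1)
m² − 16 = 0, so m = 4 or m = −4.
With m = 4: 4x − y = 32. With m = −4: 4x + y = 26.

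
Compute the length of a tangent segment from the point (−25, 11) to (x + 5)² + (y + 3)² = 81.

√515

Centre (−5, −3), r² = 81. |PO|² = (−20)² + (14)² = 596.
The tangent meets the radius at right angles, so tangent² = |PO|² − r² = 596 − 81 = 515.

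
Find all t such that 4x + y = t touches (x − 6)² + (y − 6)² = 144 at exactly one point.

Tangency holds when the distance from the centre (6, 6) to the line equals the radius 12:
|4·6 + 1·6 − t| / √17 = 12
|t − (30)| = 12√17.

t = 30 ± 12√17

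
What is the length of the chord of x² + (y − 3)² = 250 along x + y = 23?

Centre (0, 3), r² = 250. Perpendicular distance d from centre to line = |−20| / √2 = 20/√2.
Chord = 2√(r² − d²) = 2·√(50) = 10√2.

10√2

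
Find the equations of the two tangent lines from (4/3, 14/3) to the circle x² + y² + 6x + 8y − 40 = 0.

Let a tangent through (4/3, 14/3) have slope m. Its distance from (−3, −4) must equal √65:
(−13/3m − (−26/3))² = 65(m² + 1)
32m² + 52m − 7 = 0, so m = 1/8 or m = −7/4.
With m = 1/8: x − 8y = −36. With m = −7/4: 7x + 4y = 28.

x − 8y = −36 and 7x + 4y = 28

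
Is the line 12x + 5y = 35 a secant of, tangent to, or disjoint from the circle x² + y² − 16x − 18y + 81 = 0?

disjoint

d² = (12·8 + 5·9 − (35))²/169 = 11236/169; r² = 64.
Since d² > r², the line lies outside the circle.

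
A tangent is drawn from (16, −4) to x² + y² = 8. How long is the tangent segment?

2√66

With centre O = (0, 0), |OP|² = 272 and r² = 8.
Power of the point: PT² = |PO|² − r² = 264, so PT = 2√66.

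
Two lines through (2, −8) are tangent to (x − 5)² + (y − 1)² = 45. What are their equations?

2x + y = −4 and x − 2y = 18

Let a tangent through (2, −8) have slope m. Its distance from (5, 1) must equal 3√5:
[m·(3) − (9)]² = 45(m² + 1)
2m² + 3m − 2 = 0, so m = −2 or m = 1/2.
Through (2, −8) these give 2x + y = −4 and x − 2y = 18.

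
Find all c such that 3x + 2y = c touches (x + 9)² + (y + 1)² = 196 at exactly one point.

c = −29 ± 14√13

For a tangent, require d(centre, line) = r = 14.
|3·(−9) + 2·(−1) − c| / √13 = 14
|c − (−29)| = 14√13.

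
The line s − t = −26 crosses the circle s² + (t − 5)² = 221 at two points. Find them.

Substitute t = s + 26:
2s² + 42s + 220 = 0  ⟹  s² + 21s + 110 = 0
s = −10 or s = −11, giving (−10, 16) and (−11, 15).

(−11, 15) and (−10, 16)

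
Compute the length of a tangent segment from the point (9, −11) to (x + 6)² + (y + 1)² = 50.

5√11

With centre O = (−6, −1), |OP|² = 325 and r² = 50.
The tangent meets the radius at right angles, so tangent² = |PO|² − r² = 325 − 50 = 275.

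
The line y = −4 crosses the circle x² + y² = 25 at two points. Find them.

From the line, y = −4. Substituting:
x² − 9 = 0
x = 3 or x = −3, giving (3, −4) and (−3, −4).

(−3, −4) and (3, −4)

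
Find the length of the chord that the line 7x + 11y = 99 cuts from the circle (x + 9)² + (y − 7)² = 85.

√170

Substitute y = (99 − 7x)/11:
170x² + 1870x = 0  ⟹  x² + 11x = 0
x = 0 or x = −11, giving (0, 9) and (−11, 16).
Chord length = distance between (0, 9) and (−11, 16) = √170 = √170.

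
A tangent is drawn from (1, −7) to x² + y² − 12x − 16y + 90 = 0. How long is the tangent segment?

Centre (6, 8), r² = 10. |PO|² = (−5)² + (−15)² = 250.
Power of the point: PT² = |PO|² − r² = 240, so PT = 4√15.

4√15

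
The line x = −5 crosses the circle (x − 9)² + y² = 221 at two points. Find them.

The line gives x = −5. Substituting into the circle:
y² − 25 = 0
y = 5 or y = −5, giving (−5, 5) and (−5, −5).

(−5, −5) and (−5, 5)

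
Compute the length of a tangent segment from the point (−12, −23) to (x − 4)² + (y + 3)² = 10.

√646

With centre O = (4, −3), |OP|² = 656 and r² = 10.
The tangent meets the radius at right angles, so tangent² = |PO|² − r² = 656 − 10 = 646.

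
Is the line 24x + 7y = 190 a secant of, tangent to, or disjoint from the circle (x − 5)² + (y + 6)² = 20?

disjoint

Centre (5, −6), r² = 20. Distance² from centre to line = (−112)²/625 = 12544/625.
Since d² > r², the line lies outside the circle.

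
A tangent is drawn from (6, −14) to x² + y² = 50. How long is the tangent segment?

√182

The centre is (0, 0) and r = 5√2. The square of the distance from P to the centre is 36 + 196 = 232.
The tangent meets the radius at right angles, so tangent² = |PO|² − r² = 232 − 50 = 182.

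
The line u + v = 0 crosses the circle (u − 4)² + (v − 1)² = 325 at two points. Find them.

(−11, 11) and (14, −14)

Express v = −u and substitute into the circle:
2u² − 6u − 308 = 0  ⟹  u² − 3u − 154 = 0
u = 14 or u = −11, giving (14, −14) and (−11, 11).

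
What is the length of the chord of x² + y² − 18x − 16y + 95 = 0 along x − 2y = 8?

From the line, y = (−8 + x)/2. Substituting:
5x² − 120x + 700 = 0  ⟹  x² − 24x + 140 = 0
x = 14 or x = 10, giving (14, 3) and (10, 1).
Chord length = distance between (14, 3) and (10, 1) = √20 = 2√5.

2√5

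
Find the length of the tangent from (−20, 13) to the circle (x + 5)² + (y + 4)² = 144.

√370

With centre O = (−5, −4), |OP|² = 514 and r² = 144.
The tangent meets the radius at right angles, so tangent² = |PO|² − r² = 514 − 144 = 370.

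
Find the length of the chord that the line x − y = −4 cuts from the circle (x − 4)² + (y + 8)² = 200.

12√2

The distance from (4, −8) to the line is 16/√2, and r² = 200.
Chord = 2√(r² − d²) = 2·√(72) = 12√2.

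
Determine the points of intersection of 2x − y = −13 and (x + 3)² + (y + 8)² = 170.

(−14, −15) and (−4, 5)

From the line, y = 2x + 13. Substituting:
5x² + 90x + 280 = 0  ⟹  x² + 18x + 56 = 0
x = −4 or x = −14, giving (−4, 5) and (−14, −15).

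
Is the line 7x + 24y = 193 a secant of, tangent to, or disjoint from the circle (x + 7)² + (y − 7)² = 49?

secant

Centre (−7, 7), r² = 49. Distance² from centre to line = (−74)²/625 = 5476/625.
Since d² < r², the line cuts the circle twice.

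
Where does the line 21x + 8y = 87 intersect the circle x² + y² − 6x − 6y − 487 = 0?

(−5, 24) and (11, −18)

From the line, y = (87 − 21x)/8. Substituting:
505x² − 3030x − 27775 = 0  ⟹  x² − 6x − 55 = 0
x = 11 or x = −5, giving (11, −18) and (−5, 24).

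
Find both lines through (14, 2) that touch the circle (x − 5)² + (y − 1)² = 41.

4x + 5y = 66 and 5x − 4y = 62

Let a tangent through (14, 2) have slope m. Its distance from (5, 1) must equal √41:
[m·(−9) − (−1)]² = 41(m² + 1)
20m² − 9m − 20 = 0, so m = −4/5 or m = 5/4.
Through (14, 2) these give 4x + 5y = 66 and 5x − 4y = 62.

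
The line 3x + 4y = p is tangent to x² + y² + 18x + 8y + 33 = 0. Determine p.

p = −83 or p = −3

For a tangent, require d(centre, line) = r = 8.
|3·(−9) + 4·(−4) − p| / √25 = 8
|p − (−43)| = 8·5, so p = −3 or p = −83.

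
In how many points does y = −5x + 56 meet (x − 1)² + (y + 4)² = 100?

Substituting the line into the circle gives 26x² − 602x + 3501 = 0.
Δ = 362404 − 364104 = −1700.
No real roots: the line does not meet the circle.

0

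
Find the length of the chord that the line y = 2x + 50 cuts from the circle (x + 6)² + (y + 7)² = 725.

Express y = 2x + 50 and substitute into the circle:
5x² + 240x + 2560 = 0  ⟹  x² + 48x + 512 = 0
x = −16 or x = −32, giving (−16, 18) and (−32, −14).
Chord length = distance between (−16, 18) and (−32, −14) = √1280 = 16√5.

16√5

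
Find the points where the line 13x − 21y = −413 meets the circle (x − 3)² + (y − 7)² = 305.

From the line, y = (413 + 13x)/21. Substituting:
610x² + 4270x − 59780 = 0  ⟹  x² + 7x − 98 = 0
x = 7 or x = −14, giving (7, 24) and (−14, 11).

(−14, 11) and (7, 24)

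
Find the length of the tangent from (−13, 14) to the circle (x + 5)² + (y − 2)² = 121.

√87

With centre O = (−5, 2), |OP|² = 208 and r² = 121.
By the tangent–radius right angle, tangent length = √(|PO|² − r²) = √87.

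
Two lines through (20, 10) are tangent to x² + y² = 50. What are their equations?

x − 7y = −50 and x − y = 10

Let a tangent through (20, 10) have slope m. Its distance from (0, 0) must equal 5√2:
[m·(−20) − (−10)]² = 50(m² + 1)
7m² − 8m + 1 = 0, so m = 1/7 or m = 1.
Through (20, 10) these give x − 7y = −50 and x − y = 10.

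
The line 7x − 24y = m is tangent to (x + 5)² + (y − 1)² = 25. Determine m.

m = −184 or m = 66

Tangency holds when the distance from the centre (−5, 1) to the line equals the radius 5:
|7·(−5) − 24·1 − m| / √625 = 5
|m − (−59)| = 5·25, so m = 66 or m = −184.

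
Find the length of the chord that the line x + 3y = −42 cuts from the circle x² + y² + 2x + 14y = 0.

2√10

Express y = (−42 − x)/3 and substitute into the circle:
10x² + 60x = 0  ⟹  x² + 6x = 0
x = 0 or x = −6, giving (0, −14) and (−6, −12).
Chord length = distance between (0, −14) and (−6, −12) = √40 = 2√10.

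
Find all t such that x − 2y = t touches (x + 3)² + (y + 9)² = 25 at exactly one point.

The line touches the circle iff its distance from (−3, −9) is 5:
|1·(−3) − 2·(−9) − t| / √5 = 5
|t − (15)| = 5√5.

t = 15 ± 5√5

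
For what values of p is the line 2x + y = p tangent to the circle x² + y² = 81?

Tangency holds when the distance from the centre (0, 0) to the line equals the radius 9:
|2·0 + 1·0 − p| / √5 = 9
|p| = 9√5.

p = ±9√5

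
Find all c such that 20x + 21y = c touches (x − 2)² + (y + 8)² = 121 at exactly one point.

Tangency holds when the distance from the centre (2, −8) to the line equals the radius 11:
|20·2 + 21·(−8) − c| / √841 = 11
|c − (−128)| = 11·29, so c = 191 or c = −447.

c = −447 or c = 191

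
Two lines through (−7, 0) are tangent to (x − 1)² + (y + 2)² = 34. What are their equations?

3x − 5y = −21 and 5x + 3y = −35

A line y − (0) = m(x − (−7)) is tangent when its distance from (1, −2) is √34:
(8m − (−2))² = 34(m² + 1)
15m² + 16m − 15 = 0, so m = 3/5 or m = −5/3.
Through (−7, 0) these give 3x − 5y = −21 and 5x + 3y = −35.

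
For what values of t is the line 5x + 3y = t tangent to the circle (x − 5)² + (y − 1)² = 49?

For a tangent, require d(centre, line) = r = 7.
|5·5 + 3·1 − t| / √34 = 7
|t − (28)| = 7√34.

t = 28 ± 7√34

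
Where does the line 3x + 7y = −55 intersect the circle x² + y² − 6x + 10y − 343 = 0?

(−16, −1) and (19, −16)

Substitute y = (−55 − 3x)/7:
58x² − 174x − 17632 = 0  ⟹  x² − 3x − 304 = 0
x = 19 or x = −16, giving (19, −16) and (−16, −1).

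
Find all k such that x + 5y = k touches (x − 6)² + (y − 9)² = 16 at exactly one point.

For a tangent, require d(centre, line) = r = 4.
|1·6 + 5·9 − k| / √26 = 4
|k − (51)| = 4√26.

k = 51 ± 4√26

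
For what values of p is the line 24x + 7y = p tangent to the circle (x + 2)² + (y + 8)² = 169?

p = −429 or p = 221

Tangency holds when the distance from the centre (−2, −8) to the line equals the radius 13:
|24·(−2) + 7·(−8) − p| / √625 = 13
|p − (−104)| = 13·25, so p = 221 or p = −429.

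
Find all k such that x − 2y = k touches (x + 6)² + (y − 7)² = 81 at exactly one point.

Tangency holds when the distance from the centre (−6, 7) to the line equals the radius 9:
|1·(−6) − 2·7 − k| / √5 = 9
|k − (−20)| = 9√5.

k = −20 ± 9√5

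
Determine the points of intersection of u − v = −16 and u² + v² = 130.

From the line, v = u + 16. Substituting:
2u² + 32u + 126 = 0  ⟹  u² + 16u + 63 = 0
u = −7 or u = −9, giving (−7, 9) and (−9, 7).

(−9, 7) and (−7, 9)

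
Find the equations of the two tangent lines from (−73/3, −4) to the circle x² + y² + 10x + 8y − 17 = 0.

3x − 7y = −45 and 3x + 7y = −101

Write the tangent as mx − y + (−4 − m·(−73/3)) = 0 and set its distance from the centre to √58:
[m·(58/3) − (0)]² = 58(m² + 1)
49m² − 9 = 0, so m = 3/7 or m = −3/7.
With m = 3/7: 3x − 7y = −45. With m = −3/7: 3x + 7y = −101.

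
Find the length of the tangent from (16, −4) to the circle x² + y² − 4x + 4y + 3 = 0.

Centre (2, −2), r² = 5. |PO|² = (14)² + (−2)² = 200.
By the tangent–radius right angle, tangent length = √(|PO|² − r²) = √195.

√195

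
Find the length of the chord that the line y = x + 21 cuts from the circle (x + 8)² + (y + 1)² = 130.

8√2

The distance from (−8, −1) to the line is 14/√2, and r² = 130.
Half the chord is √(r² − d²) = √(32), so the full chord is 8√2.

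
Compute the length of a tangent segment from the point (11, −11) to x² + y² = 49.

√193

The centre is (0, 0) and r = 7. The square of the distance from P to the centre is 121 + 121 = 242.
Power of the point: PT² = |PO|² − r² = 193, so PT = √193.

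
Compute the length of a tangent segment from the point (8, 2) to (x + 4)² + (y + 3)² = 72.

√97

Centre (−4, −3), r² = 72. |PO|² = (12)² + (5)² = 169.
The tangent meets the radius at right angles, so tangent² = |PO|² − r² = 169 − 72 = 97.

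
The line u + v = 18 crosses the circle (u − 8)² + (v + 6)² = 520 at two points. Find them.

Substitute v = −u + 18:
2u² − 64u + 120 = 0  ⟹  u² − 32u + 60 = 0
u = 30 or u = 2, giving (30, −12) and (2, 16).

(2, 16) and (30, −12)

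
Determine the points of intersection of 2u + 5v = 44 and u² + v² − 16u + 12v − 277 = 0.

(−3, 10) and (27, −2)

Express v = (44 − 2u)/5 and substitute into the circle:
29u² − 696u − 2349 = 0  ⟹  u² − 24u − 81 = 0
u = 27 or u = −3, giving (27, −2) and (−3, 10).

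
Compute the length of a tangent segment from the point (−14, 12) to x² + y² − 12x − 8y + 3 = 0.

√415

Centre (6, 4), r² = 49. |PO|² = (−20)² + (8)² = 464.
By the tangent–radius right angle, tangent length = √(|PO|² − r²) = √415.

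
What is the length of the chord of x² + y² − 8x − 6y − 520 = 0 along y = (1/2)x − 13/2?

Centre (4, 3), r² = 545. Perpendicular distance d from centre to line = |−15| / √5 = 15/√5.
Chord = 2√(r² − d²) = 2·√(500) = 20√5.

20√5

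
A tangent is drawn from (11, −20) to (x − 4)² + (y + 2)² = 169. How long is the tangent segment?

2√51

The centre is (4, −2) and r = 13. The square of the distance from P to the centre is 49 + 324 = 373.
The tangent meets the radius at right angles, so tangent² = |PO|² − r² = 373 − 169 = 204.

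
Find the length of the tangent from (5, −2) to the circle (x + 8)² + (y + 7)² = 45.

√149

Centre (−8, −7), r² = 45. |PO|² = (13)² + (5)² = 194.
By the tangent–radius right angle, tangent length = √(|PO|² − r²) = √149.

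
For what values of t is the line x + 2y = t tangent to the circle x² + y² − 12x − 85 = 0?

t = 6 ± 11√5

Tangency holds when the distance from the centre (6, 0) to the line equals the radius 11:
|1·6 + 2·0 − t| / √5 = 11
|t − (6)| = 11√5.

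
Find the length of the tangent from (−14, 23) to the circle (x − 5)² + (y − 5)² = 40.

√645

Centre (5, 5), r² = 40. |PO|² = (−19)² + (18)² = 685.
Power of the point: PT² = |PO|² − r² = 645, so PT = √645.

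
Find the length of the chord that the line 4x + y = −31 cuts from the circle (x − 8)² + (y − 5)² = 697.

Centre (8, 5), r² = 697. Perpendicular distance d from centre to line = |68| / √17 = 68/√17.
Chord = 2√(r² − d²) = 2·√(425) = 10√17.

10√17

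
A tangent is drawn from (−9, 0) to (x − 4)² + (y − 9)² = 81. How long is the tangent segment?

13

Centre (4, 9), r² = 81. |PO|² = (−13)² + (−9)² = 250.
The tangent meets the radius at right angles, so tangent² = |PO|² − r² = 250 − 81 = 169.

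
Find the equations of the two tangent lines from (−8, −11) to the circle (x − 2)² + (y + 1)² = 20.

Write the tangent as mx − y + (−11 − m·(−8)) = 0 and set its distance from the centre to 2√5:
(10m − (10))² = 20(m² + 1)
2m² − 5m + 2 = 0, so m = 2 or m = 1/2.
With m = 2: 2x − y = −5. With m = 1/2: x − 2y = 14.

2x − y = −5 and x − 2y = 14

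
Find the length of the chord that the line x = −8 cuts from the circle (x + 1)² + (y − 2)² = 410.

The line gives x = −8. Substituting into the circle:
y² − 4y − 357 = 0
y = 21 or y = −17, giving (−8, 21) and (−8, −17).
Chord length = distance between (−8, 21) and (−8, −17) = √1444 = 38.

38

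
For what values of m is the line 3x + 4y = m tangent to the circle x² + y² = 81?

For a tangent, require d(centre, line) = r = 9.
|3·0 + 4·0 − m| / √25 = 9
|m| = 9·5, so m = 45 or m = −45.

m = −45 or m = 45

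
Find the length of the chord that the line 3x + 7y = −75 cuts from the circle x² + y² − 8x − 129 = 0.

From the line, y = (−75 − 3x)/7. Substituting:
58x² + 58x − 696 = 0  ⟹  x² + x − 12 = 0
x = 3 or x = −4, giving (3, −12) and (−4, −9).
|(3, −12) − (−4, −9)| = √((7)² + (−3)²) = √58.

√58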